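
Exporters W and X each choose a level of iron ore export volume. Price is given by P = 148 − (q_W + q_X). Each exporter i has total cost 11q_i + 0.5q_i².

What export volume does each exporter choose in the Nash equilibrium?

Exporter W's profit: π = q_W(148 − (q_W + q_X)) − 11q_W − 0.5q_W².
∂π/∂q_W = 137 − 3q_W − q_X = 0, so q_W = 137/3 − (1/3)q_X.
By symmetry q_X = q_W; substituting into the reaction function, (4/3)q_W = 137/3 and q_W = 34.25.

34.25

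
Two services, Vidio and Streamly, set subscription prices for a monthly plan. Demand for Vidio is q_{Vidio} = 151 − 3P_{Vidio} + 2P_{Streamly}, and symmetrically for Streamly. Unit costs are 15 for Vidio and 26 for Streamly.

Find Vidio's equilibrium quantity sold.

108.1875

Vidio's profit: π = (P_{Vidio} − 15)(151 − 3P_{Vidio} + 2P_{Streamly}).
∂π/∂P_{Vidio} = 196 − 6P_{Vidio} + 2P_{Streamly} = 0 ⇒ P_{Vidio} = 98/3 + (1/3)P_{Streamly}.
Similarly P_{Streamly} = 229/6 + (1/3)P_{Vidio}.
Substituting the second reaction function into the first: P_{Vidio} = 98/3 + (1/3)(229/6 + (1/3)P_{Vidio}), which gives (8/9)P_{Vidio} = 817/18 ⇒ P_{Vidio} = 51.0625.
Then P_{Streamly} = 229/6 + (1/3)·51.0625 = 55.1875.
q_{Vidio} = 151 − 3·51.0625 + 2·55.1875 = 108.1875.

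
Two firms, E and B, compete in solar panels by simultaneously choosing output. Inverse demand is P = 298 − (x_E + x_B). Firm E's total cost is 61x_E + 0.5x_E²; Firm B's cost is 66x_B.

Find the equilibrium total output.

Firm E's profit: π = x_E(298 − (x_E + x_B)) − 61x_E − 0.5x_E².
∂π/∂x_E = 237 − 3x_E − x_B = 0, so x_E = 79 − (1/3)x_B.
For B: ∂π/∂x_B = 232 − 2x_B − x_E = 0 ⇒ x_B = 116 − 0.5x_E.
Substituting the second reaction function into the first: x_E = 79 − (1/3)(116 − 0.5x_E), which gives (5/6)x_E = 121/3 ⇒ x_E = 48.4.
Then x_B = 116 − 0.5·48.4 = 91.8.
Total output: 48.4 + 91.8 = 140.2.

140.2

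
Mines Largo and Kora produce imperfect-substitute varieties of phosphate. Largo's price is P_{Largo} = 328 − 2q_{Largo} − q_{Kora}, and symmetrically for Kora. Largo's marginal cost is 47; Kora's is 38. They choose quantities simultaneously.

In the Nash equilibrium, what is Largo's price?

158.2

Mine Largo's profit: π = q_{Largo}(328 − 2q_{Largo} − q_{Kora}) − 47q_{Largo}.
∂π/∂q_{Largo} = 281 − 4q_{Largo} − q_{Kora} = 0 ⇒ q_{Largo} = 70.25 − 0.25q_{Kora}.
Similarly q_{Kora} = 72.5 − 0.25q_{Largo}.
Solving the two reaction functions simultaneously: (1 − (−0.25)(−0.25))q_{Largo} = 70.25 − 0.25·72.5, so 0.9375q_{Largo} = 52.125 and q_{Largo} = 55.6.
Then q_{Kora} = 72.5 − 0.25·55.6 = 58.6.
P_{Largo} = 328 − 2·55.6 − 58.6 = 158.2.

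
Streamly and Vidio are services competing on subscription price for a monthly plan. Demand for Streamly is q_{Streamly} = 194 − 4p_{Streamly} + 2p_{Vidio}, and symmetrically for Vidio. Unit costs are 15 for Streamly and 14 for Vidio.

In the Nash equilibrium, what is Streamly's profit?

2959.36

Streamly's profit: π = (p_{Streamly} − 15)(194 − 4p_{Streamly} + 2p_{Vidio}).
∂π/∂p_{Streamly} = 254 − 8p_{Streamly} + 2p_{Vidio} = 0 ⇒ p_{Streamly} = 31.75 + 0.25p_{Vidio}.
Similarly p_{Vidio} = 31.25 + 0.25p_{Streamly}.
Substituting the second reaction function into the first: p_{Streamly} = 31.75 + 0.25(31.25 + 0.25p_{Streamly}), which gives 0.9375p_{Streamly} = 39.5625 ⇒ p_{Streamly} = 42.2.
Then p_{Vidio} = 31.25 + 0.25·42.2 = 41.8.
q_{Streamly} = 194 − 4·42.2 + 2·41.8 = 108.8.
Profit = (42.2 − 15)·108.8 = 2959.36.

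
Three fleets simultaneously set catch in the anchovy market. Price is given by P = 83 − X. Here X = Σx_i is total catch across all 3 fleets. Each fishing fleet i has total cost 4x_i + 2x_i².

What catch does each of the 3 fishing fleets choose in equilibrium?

9.875

A representative fishing fleet's profit is π_i = x_i(83 − X) − 4x_i − 2x_i², with X = x_i + Σ_{j≠i} x_j.
First-order condition: 79 − 6x_i − Σ_{j≠i} x_j = 0.
Imposing symmetry (x_j = x for all j) turns Σ_{j≠i} x_j into 2x, so 79 = 8x and x = 9.875.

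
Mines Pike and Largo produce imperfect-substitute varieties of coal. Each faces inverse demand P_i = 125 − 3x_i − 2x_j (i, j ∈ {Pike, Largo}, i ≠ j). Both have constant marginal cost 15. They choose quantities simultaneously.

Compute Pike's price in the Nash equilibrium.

Mine Pike's profit: π = x_{Pike}(125 − 3x_{Pike} − 2x_{Largo}) − 15x_{Pike}.
∂π/∂x_{Pike} = 110 − 6x_{Pike} − 2x_{Largo} = 0 ⇒ x_{Pike} = 55/3 − (1/3)x_{Largo}.
Setting x_{Pike} = x_{Largo} in the reaction function: x_{Pike} = 55/3 − (1/3)x_{Pike}, so x_{Pike} = (55/3) / (4/3) = 13.75.
P_{Pike} = 125 − 3·13.75 − 2·13.75 = 56.25.

56.25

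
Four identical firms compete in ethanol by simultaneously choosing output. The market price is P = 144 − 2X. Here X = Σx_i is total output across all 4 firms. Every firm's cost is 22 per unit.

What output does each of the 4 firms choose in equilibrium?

A representative firm's profit is π_i = x_i(144 − 2X) − 22x_i, with X = x_i + Σ_{j≠i} x_j.
First-order condition: 122 − 4x_i − 2Σ_{j≠i} x_j = 0.
In a symmetric equilibrium every firm chooses the same x, so Σ_{j≠i} x_j = 3x. The condition becomes 122 − 10x = 0, giving x = 122/10 = 12.2.

12.2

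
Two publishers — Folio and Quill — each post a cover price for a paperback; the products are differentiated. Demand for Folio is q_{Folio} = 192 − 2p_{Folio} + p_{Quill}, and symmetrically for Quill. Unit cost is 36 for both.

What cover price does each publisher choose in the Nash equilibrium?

Folio's profit: π = (p_{Folio} − 36)(192 − 2p_{Folio} + p_{Quill}).
∂π/∂p_{Folio} = 264 − 4p_{Folio} + p_{Quill} = 0 ⇒ p_{Folio} = 66 + 0.25p_{Quill}.
By symmetry p_{Quill} = p_{Folio}; substituting into the reaction function, 0.75p_{Folio} = 66 and p_{Folio} = 88.

88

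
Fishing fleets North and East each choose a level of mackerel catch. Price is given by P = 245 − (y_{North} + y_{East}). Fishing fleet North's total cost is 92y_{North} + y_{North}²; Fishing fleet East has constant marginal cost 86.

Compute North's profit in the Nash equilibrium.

Fishing fleet North's profit: π = y_{North}(245 − (y_{North} + y_{East})) − 92y_{North} − y_{North}².
∂π/∂y_{North} = 153 − 4y_{North} − y_{East} = 0, so y_{North} = 38.25 − 0.25y_{East}.
For East: ∂π/∂y_{East} = 159 − 2y_{East} − y_{North} = 0 ⇒ y_{East} = 79.5 − 0.5y_{North}.
Solving the two reaction functions simultaneously: (1 − (−0.25)(−0.5))y_{North} = 38.25 − 0.25·79.5, so 0.875y_{North} = 18.375 and y_{North} = 21.
Then y_{East} = 79.5 − 0.5·21 = 69.
Price P = 245 − 90 = 155.
North's profit: (155 − 92)·21 − (21)² = 882.

882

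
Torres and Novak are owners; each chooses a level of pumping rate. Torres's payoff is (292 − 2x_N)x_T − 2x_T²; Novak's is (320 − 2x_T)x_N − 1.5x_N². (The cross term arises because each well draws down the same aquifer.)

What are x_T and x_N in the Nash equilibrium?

Expanding Torres's payoff: 292x_T − 2x_Nx_T − 2x_T².
∂π/∂x_T = 292 − 2x_N − 4x_T = 0, so x_T = 73 − 0.5x_N.
Likewise for Novak: x_N = 320/3 − (2/3)x_T.
Plugging x_N into Torres's best response: x_T = 73 − 0.5(320/3 − (2/3)x_T) ⇒ (2/3)x_T = 59/3, so x_T = 29.5.
Then x_N = 320/3 − (2/3)·29.5 = 87.

29.5, 87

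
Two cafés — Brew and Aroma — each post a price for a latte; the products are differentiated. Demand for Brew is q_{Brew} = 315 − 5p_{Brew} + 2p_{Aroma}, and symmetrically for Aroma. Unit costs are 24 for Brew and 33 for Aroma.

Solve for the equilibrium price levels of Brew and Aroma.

55.3125, 59.0625

Brew's profit: π = (p_{Brew} − 24)(315 − 5p_{Brew} + 2p_{Aroma}).
∂π/∂p_{Brew} = 435 − 10p_{Brew} + 2p_{Aroma} = 0 ⇒ p_{Brew} = 43.5 + 0.2p_{Aroma}.
Similarly p_{Aroma} = 48 + 0.2p_{Brew}.
Solving the two reaction functions simultaneously: (1 − (0.2)(0.2))p_{Brew} = 43.5 + 0.2·48, so 0.96p_{Brew} = 53.1 and p_{Brew} = 55.3125.
Then p_{Aroma} = 48 + 0.2·55.3125 = 59.0625.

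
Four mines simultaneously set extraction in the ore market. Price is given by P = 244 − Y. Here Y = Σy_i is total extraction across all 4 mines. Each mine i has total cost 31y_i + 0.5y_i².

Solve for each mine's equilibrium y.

A representative mine's profit is π_i = y_i(244 − Y) − 31y_i − 0.5y_i², with Y = y_i + Σ_{j≠i} y_j.
First-order condition: 213 − 3y_i − Σ_{j≠i} y_j = 0.
Imposing symmetry (y_j = y for all j) turns Σ_{j≠i} y_j into 3y, so 213 = 6y and y = 35.5.

35.5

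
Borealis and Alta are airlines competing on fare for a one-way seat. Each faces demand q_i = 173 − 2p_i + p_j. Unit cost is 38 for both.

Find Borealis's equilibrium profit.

4050

Borealis's profit: π = (p_{Borealis} − 38)(173 − 2p_{Borealis} + p_{Alta}).
∂π/∂p_{Borealis} = 249 − 4p_{Borealis} + p_{Alta} = 0 ⇒ p_{Borealis} = 62.25 + 0.25p_{Alta}.
Setting p_{Borealis} = p_{Alta} in the reaction function: p_{Borealis} = 62.25 + 0.25p_{Borealis}, so p_{Borealis} = 62.25 / 0.75 = 83.
q_{Borealis} = 173 − 2·83 + 83 = 90.
Profit = (83 − 38)·90 = 4050.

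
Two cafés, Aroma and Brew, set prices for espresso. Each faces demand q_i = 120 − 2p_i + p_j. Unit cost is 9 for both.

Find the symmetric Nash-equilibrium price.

Aroma's profit: π = (p_{Aroma} − 9)(120 − 2p_{Aroma} + p_{Brew}).
∂π/∂p_{Aroma} = 138 − 4p_{Aroma} + p_{Brew} = 0 ⇒ p_{Aroma} = 34.5 + 0.25p_{Brew}.
The game is symmetric, so in equilibrium p_{Brew} = p_{Aroma}: the reaction function gives 0.75p_{Aroma} = 34.5, hence p_{Aroma} = 46.

46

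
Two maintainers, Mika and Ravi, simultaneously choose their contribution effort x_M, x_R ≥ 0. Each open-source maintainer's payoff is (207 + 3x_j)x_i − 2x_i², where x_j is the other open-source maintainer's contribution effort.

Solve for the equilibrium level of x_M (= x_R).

Mika's payoff is (207 + 3x_R)x_M − 2x_M².
∂π/∂x_M = 207 + 3x_R − 4x_M = 0, so x_M = 51.75 + 0.75x_R.
By symmetry x_R = x_M; substituting into the reaction function, 0.25x_M = 51.75 and x_M = 207.

207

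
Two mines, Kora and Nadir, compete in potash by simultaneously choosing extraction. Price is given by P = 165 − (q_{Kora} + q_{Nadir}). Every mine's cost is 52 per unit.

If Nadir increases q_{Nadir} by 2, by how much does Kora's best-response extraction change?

Mine Kora's profit: π = q_{Kora}(165 − (q_{Kora} + q_{Nadir})) − 52q_{Kora}.
∂π/∂q_{Kora} = 113 − 2q_{Kora} − q_{Nadir} = 0, so q_{Kora} = 56.5 − 0.5q_{Nadir}.
The reaction-function slope is −0.5, so a 2-unit rise in q_{Nadir} moves q_{Kora} by −0.5 × 2 = −1. Kora's best response falls — the actions are strategic substitutes.

-1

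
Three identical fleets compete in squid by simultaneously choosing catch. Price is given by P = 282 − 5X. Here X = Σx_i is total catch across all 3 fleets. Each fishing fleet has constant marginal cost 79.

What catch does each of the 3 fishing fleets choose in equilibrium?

10.15

A representative fishing fleet's profit is π_i = x_i(282 − 5X) − 79x_i, with X = x_i + Σ_{j≠i} x_j.
First-order condition: 203 − 10x_i − 5Σ_{j≠i} x_j = 0.
Imposing symmetry (x_j = x for all j) turns Σ_{j≠i} x_j into 2x, so 203 = 20x and x = 10.15.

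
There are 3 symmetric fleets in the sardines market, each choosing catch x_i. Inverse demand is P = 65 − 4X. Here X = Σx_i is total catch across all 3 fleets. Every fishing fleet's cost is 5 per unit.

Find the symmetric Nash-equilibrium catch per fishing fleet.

A representative fishing fleet's profit is π_i = x_i(65 − 4X) − 5x_i, with X = x_i + Σ_{j≠i} x_j.
First-order condition: 60 − 8x_i − 4Σ_{j≠i} x_j = 0.
Imposing symmetry (x_j = x for all j) turns Σ_{j≠i} x_j into 2x, so 60 = 16x and x = 3.75.

3.75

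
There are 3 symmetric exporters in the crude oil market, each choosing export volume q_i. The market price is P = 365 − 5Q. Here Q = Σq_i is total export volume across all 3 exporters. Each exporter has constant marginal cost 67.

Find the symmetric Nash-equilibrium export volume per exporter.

14.9

A representative exporter's profit is π_i = q_i(365 − 5Q) − 67q_i, with Q = q_i + Σ_{j≠i} q_j.
First-order condition: 298 − 10q_i − 5Σ_{j≠i} q_j = 0.
In a symmetric equilibrium every exporter chooses the same q, so Σ_{j≠i} q_j = 2q. The condition becomes 298 − 20q = 0, giving q = 298/20 = 14.9.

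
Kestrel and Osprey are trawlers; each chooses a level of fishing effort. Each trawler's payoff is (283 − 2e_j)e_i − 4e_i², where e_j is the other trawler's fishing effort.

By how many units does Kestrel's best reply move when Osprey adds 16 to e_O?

Kestrel's payoff is (283 − 2e_O)e_K − 4e_K².
∂π/∂e_K = 283 − 2e_O − 8e_K = 0, so e_K = 35.375 − 0.25e_O.
The reaction-function slope is −0.25, so a 16-unit rise in e_O moves e_K by −0.25 × 16 = −4. Kestrel's best response falls — the actions are strategic substitutes.

-4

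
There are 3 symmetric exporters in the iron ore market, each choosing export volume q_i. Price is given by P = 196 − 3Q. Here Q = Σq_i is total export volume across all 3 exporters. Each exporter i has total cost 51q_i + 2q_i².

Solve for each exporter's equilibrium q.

A representative exporter's profit is π_i = q_i(196 − 3Q) − 51q_i − 2q_i², with Q = q_i + Σ_{j≠i} q_j.
First-order condition: 145 − 10q_i − 3Σ_{j≠i} q_j = 0.
With identical exporters, set every q_j = q: then 145 − 10q − 6q = 0, i.e. q = 145/16 = 9.0625.

9.0625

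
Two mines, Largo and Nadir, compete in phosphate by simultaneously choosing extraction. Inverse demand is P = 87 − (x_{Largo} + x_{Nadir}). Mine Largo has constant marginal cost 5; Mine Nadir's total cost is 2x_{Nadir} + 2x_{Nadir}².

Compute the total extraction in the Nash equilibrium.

45

Mine Largo's profit: π = x_{Largo}(87 − (x_{Largo} + x_{Nadir})) − 5x_{Largo}.
∂π/∂x_{Largo} = 82 − 2x_{Largo} − x_{Nadir} = 0, so x_{Largo} = 41 − 0.5x_{Nadir}.
For Nadir: ∂π/∂x_{Nadir} = 85 − 6x_{Nadir} − x_{Largo} = 0 ⇒ x_{Nadir} = 85/6 − (1/6)x_{Largo}.
Solving the two reaction functions simultaneously: (1 − (−0.5)(−1/6))x_{Largo} = 41 − 0.5·(85/6), so (11/12)x_{Largo} = 407/12 and x_{Largo} = 37.
Then x_{Nadir} = 85/6 − (1/6)·37 = 8.
Total extraction: 37 + 8 = 45.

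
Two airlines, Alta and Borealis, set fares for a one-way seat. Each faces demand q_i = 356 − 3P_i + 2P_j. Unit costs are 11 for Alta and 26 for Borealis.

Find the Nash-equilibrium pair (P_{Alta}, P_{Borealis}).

100.0625, 105.6875

Alta's profit: π = (P_{Alta} − 11)(356 − 3P_{Alta} + 2P_{Borealis}).
∂π/∂P_{Alta} = 389 − 6P_{Alta} + 2P_{Borealis} = 0 ⇒ P_{Alta} = 389/6 + (1/3)P_{Borealis}.
Similarly P_{Borealis} = 217/3 + (1/3)P_{Alta}.
Solving the two reaction functions simultaneously: (1 − (1/3)(1/3))P_{Alta} = 389/6 + (1/3)·(217/3), so (8/9)P_{Alta} = 1601/18 and P_{Alta} = 100.0625.
Then P_{Borealis} = 217/3 + (1/3)·100.0625 = 105.6875.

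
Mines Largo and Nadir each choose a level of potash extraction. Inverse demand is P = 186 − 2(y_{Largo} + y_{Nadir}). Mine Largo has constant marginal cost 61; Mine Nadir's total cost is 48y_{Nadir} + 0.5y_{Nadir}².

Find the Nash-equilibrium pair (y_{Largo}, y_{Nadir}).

21.8125, 18.875

Mine Largo's profit: π = y_{Largo}(186 − 2(y_{Largo} + y_{Nadir})) − 61y_{Largo}.
∂π/∂y_{Largo} = 125 − 4y_{Largo} − 2y_{Nadir} = 0, so y_{Largo} = 31.25 − 0.5y_{Nadir}.
For Nadir: ∂π/∂y_{Nadir} = 138 − 5y_{Nadir} − 2y_{Largo} = 0 ⇒ y_{Nadir} = 27.6 − 0.4y_{Largo}.
Substituting the second reaction function into the first: y_{Largo} = 31.25 − 0.5(27.6 − 0.4y_{Largo}), which gives 0.8y_{Largo} = 17.45 ⇒ y_{Largo} = 21.8125.
Then y_{Nadir} = 27.6 − 0.4·21.8125 = 18.875.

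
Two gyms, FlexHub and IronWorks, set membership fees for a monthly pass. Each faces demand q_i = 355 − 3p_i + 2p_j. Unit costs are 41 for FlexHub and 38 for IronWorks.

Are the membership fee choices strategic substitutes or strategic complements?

FlexHub's profit: π = (p_{FlexHub} − 41)(355 − 3p_{FlexHub} + 2p_{IronWorks}).
∂π/∂p_{FlexHub} = 478 − 6p_{FlexHub} + 2p_{IronWorks} = 0 ⇒ p_{FlexHub} = 239/3 + (1/3)p_{IronWorks}.
The best-response slope dp_{FlexHub}/dp_{IronWorks} = 1/3 > 0: the reaction function is upward-sloping, so the choices are strategic complements.

strategic complements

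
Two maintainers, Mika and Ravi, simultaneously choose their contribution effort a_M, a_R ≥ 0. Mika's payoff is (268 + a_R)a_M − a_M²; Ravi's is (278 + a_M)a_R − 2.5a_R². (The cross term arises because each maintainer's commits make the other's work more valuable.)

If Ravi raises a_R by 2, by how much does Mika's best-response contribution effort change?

1

Expanding Mika's payoff: 268a_M + a_Ra_M − a_M².
∂π/∂a_M = 268 + a_R − 2a_M = 0, so a_M = 134 + 0.5a_R.
The reaction-function slope is 0.5, so a 2-unit rise in a_R moves a_M by 0.5 × 2 = 1. Mika's best response rises — the actions are strategic complements.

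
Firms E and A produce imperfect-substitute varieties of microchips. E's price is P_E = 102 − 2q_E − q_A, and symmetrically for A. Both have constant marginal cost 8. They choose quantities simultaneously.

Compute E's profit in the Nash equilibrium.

706.88

Firm E's profit: π = q_E(102 − 2q_E − q_A) − 8q_E.
∂π/∂q_E = 94 − 4q_E − q_A = 0 ⇒ q_E = 23.5 − 0.25q_A.
The game is symmetric, so in equilibrium q_A = q_E: the reaction function gives 1.25q_E = 23.5, hence q_E = 18.8.
P_E = 102 − 2·18.8 − 18.8 = 45.6.
Profit = (45.6 − 8)·18.8 = 706.88.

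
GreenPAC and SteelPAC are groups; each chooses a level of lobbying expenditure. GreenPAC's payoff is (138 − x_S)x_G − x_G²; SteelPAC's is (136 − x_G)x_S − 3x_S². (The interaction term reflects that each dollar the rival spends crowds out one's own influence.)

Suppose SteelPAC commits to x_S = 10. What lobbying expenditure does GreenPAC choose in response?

64

Expanding GreenPAC's payoff: 138x_G − x_Sx_G − x_G².
∂π/∂x_G = 138 − x_S − 2x_G = 0, so x_G = 69 − 0.5x_S.
At x_S = 10: x_G = 69 − 0.5·10 = 64.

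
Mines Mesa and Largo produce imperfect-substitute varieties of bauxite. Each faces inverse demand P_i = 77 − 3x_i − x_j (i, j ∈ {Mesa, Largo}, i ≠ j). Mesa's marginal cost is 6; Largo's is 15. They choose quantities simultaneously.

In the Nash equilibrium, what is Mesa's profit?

324.48

Mine Mesa's profit: π = x_{Mesa}(77 − 3x_{Mesa} − x_{Largo}) − 6x_{Mesa}.
∂π/∂x_{Mesa} = 71 − 6x_{Mesa} − x_{Largo} = 0 ⇒ x_{Mesa} = 71/6 − (1/6)x_{Largo}.
Similarly x_{Largo} = 31/3 − (1/6)x_{Mesa}.
Substituting the second reaction function into the first: x_{Mesa} = 71/6 − (1/6)(31/3 − (1/6)x_{Mesa}), which gives (35/36)x_{Mesa} = 91/9 ⇒ x_{Mesa} = 10.4.
Then x_{Largo} = 31/3 − (1/6)·10.4 = 8.6.
P_{Mesa} = 77 − 3·10.4 − 8.6 = 37.2.
Profit = (37.2 − 6)·10.4 = 324.48.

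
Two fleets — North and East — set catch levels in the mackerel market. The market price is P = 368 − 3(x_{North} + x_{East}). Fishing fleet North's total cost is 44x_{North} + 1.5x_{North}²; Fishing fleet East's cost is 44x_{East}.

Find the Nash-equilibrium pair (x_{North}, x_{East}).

Fishing fleet North's profit: π = x_{North}(368 − 3(x_{North} + x_{East})) − 44x_{North} − 1.5x_{North}².
∂π/∂x_{North} = 324 − 9x_{North} − 3x_{East} = 0, so x_{North} = 36 − (1/3)x_{East}.
For East: ∂π/∂x_{East} = 324 − 6x_{East} − 3x_{North} = 0 ⇒ x_{East} = 54 − 0.5x_{North}.
Substituting the second reaction function into the first: x_{North} = 36 − (1/3)(54 − 0.5x_{North}), which gives (5/6)x_{North} = 18 ⇒ x_{North} = 21.6.
Then x_{East} = 54 − 0.5·21.6 = 43.2.

21.6, 43.2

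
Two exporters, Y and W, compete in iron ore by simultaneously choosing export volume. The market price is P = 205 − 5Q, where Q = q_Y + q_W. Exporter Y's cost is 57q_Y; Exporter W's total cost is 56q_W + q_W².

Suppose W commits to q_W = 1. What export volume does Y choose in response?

14.3

Exporter Y's profit: π = q_Y(205 − 5(q_Y + q_W)) − 57q_Y.
∂π/∂q_Y = 148 − 10q_Y − 5q_W = 0, so q_Y = 14.8 − 0.5q_W.
At q_W = 1: q_Y = 14.8 − 0.5·1 = 14.3.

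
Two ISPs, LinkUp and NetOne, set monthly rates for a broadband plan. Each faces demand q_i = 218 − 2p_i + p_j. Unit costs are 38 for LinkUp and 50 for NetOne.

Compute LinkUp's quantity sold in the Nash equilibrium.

LinkUp's profit: π = (p_{LinkUp} − 38)(218 − 2p_{LinkUp} + p_{NetOne}).
∂π/∂p_{LinkUp} = 294 − 4p_{LinkUp} + p_{NetOne} = 0 ⇒ p_{LinkUp} = 73.5 + 0.25p_{NetOne}.
Similarly p_{NetOne} = 79.5 + 0.25p_{LinkUp}.
Plugging p_{NetOne} into LinkUp's best response: p_{LinkUp} = 73.5 + 0.25(79.5 + 0.25p_{LinkUp}) ⇒ 0.9375p_{LinkUp} = 93.375, so p_{LinkUp} = 99.6.
Then p_{NetOne} = 79.5 + 0.25·99.6 = 104.4.
q_{LinkUp} = 218 − 2·99.6 + 104.4 = 123.2.

123.2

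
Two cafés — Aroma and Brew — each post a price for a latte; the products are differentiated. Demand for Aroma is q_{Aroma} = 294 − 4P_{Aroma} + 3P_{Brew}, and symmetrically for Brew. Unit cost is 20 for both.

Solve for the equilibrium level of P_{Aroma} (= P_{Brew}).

74.8

Aroma's profit: π = (P_{Aroma} − 20)(294 − 4P_{Aroma} + 3P_{Brew}).
∂π/∂P_{Aroma} = 374 − 8P_{Aroma} + 3P_{Brew} = 0 ⇒ P_{Aroma} = 46.75 + 0.375P_{Brew}.
The game is symmetric, so in equilibrium P_{Brew} = P_{Aroma}: the reaction function gives 0.625P_{Aroma} = 46.75, hence P_{Aroma} = 74.8.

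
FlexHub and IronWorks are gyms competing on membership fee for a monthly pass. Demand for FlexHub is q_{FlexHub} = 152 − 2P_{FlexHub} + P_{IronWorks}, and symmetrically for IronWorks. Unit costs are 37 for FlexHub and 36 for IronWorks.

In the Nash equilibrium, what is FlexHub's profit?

FlexHub's profit: π = (P_{FlexHub} − 37)(152 − 2P_{FlexHub} + P_{IronWorks}).
∂π/∂P_{FlexHub} = 226 − 4P_{FlexHub} + P_{IronWorks} = 0 ⇒ P_{FlexHub} = 56.5 + 0.25P_{IronWorks}.
Similarly P_{IronWorks} = 56 + 0.25P_{FlexHub}.
Substituting the second reaction function into the first: P_{FlexHub} = 56.5 + 0.25(56 + 0.25P_{FlexHub}), which gives 0.9375P_{FlexHub} = 70.5 ⇒ P_{FlexHub} = 75.2.
Then P_{IronWorks} = 56 + 0.25·75.2 = 74.8.
q_{FlexHub} = 152 − 2·75.2 + 74.8 = 76.4.
Profit = (75.2 − 37)·76.4 = 2918.48.

2918.48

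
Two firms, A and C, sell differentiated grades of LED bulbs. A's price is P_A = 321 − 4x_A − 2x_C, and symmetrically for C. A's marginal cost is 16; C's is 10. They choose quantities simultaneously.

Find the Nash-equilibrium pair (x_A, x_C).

Firm A's profit: π = x_A(321 − 4x_A − 2x_C) − 16x_A.
∂π/∂x_A = 305 − 8x_A − 2x_C = 0 ⇒ x_A = 38.125 − 0.25x_C.
Similarly x_C = 38.875 − 0.25x_A.
Plugging x_C into A's best response: x_A = 38.125 − 0.25(38.875 − 0.25x_A) ⇒ 0.9375x_A = 909/32, so x_A = 30.3.
Then x_C = 38.875 − 0.25·30.3 = 31.3.

30.3, 31.3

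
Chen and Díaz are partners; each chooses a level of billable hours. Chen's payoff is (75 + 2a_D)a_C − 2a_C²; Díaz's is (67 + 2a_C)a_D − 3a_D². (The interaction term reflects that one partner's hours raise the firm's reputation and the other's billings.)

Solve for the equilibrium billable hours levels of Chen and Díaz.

29.2, 20.9

Expanding Chen's payoff: 75a_C + 2a_Da_C − 2a_C².
∂π/∂a_C = 75 + 2a_D − 4a_C = 0, so a_C = 18.75 + 0.5a_D.
Likewise for Díaz: a_D = 67/6 + (1/3)a_C.
Substituting the second reaction function into the first: a_C = 18.75 + 0.5(67/6 + (1/3)a_C), which gives (5/6)a_C = 73/3 ⇒ a_C = 29.2.
Then a_D = 67/6 + (1/3)·29.2 = 20.9.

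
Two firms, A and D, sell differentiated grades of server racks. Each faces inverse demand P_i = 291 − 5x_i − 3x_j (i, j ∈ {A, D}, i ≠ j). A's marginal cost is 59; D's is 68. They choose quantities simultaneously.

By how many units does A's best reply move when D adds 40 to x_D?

-12

Firm A's profit: π = x_A(291 − 5x_A − 3x_D) − 59x_A.
∂π/∂x_A = 232 − 10x_A − 3x_D = 0 ⇒ x_A = 23.2 − 0.3x_D.
The reaction-function slope is −0.3, so a 40-unit rise in x_D moves x_A by −0.3 × 40 = −12. A's best response falls — the actions are strategic substitutes.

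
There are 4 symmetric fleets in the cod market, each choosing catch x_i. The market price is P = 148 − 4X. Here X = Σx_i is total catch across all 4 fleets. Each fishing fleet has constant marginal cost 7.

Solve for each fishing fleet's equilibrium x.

7.05

A representative fishing fleet's profit is π_i = x_i(148 − 4X) − 7x_i, with X = x_i + Σ_{j≠i} x_j.
First-order condition: 141 − 8x_i − 4Σ_{j≠i} x_j = 0.
In a symmetric equilibrium every fishing fleet chooses the same x, so Σ_{j≠i} x_j = 3x. The condition becomes 141 − 20x = 0, giving x = 141/20 = 7.05.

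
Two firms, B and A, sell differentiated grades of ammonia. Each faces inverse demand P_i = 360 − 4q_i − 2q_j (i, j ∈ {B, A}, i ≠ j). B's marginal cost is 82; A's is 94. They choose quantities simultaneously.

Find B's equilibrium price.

Firm B's profit: π = q_B(360 − 4q_B − 2q_A) − 82q_B.
∂π/∂q_B = 278 − 8q_B − 2q_A = 0 ⇒ q_B = 34.75 − 0.25q_A.
Similarly q_A = 33.25 − 0.25q_B.
Plugging q_A into B's best response: q_B = 34.75 − 0.25(33.25 − 0.25q_B) ⇒ 0.9375q_B = 26.4375, so q_B = 28.2.
Then q_A = 33.25 − 0.25·28.2 = 26.2.
P_B = 360 − 4·28.2 − 2·26.2 = 194.8.

194.8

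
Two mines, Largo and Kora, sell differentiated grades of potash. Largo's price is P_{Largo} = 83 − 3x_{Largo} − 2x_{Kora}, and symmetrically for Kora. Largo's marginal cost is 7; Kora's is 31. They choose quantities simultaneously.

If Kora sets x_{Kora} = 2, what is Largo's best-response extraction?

Mine Largo's profit: π = x_{Largo}(83 − 3x_{Largo} − 2x_{Kora}) − 7x_{Largo}.
∂π/∂x_{Largo} = 76 − 6x_{Largo} − 2x_{Kora} = 0 ⇒ x_{Largo} = 38/3 − (1/3)x_{Kora}.
At x_{Kora} = 2: x_{Largo} = 38/3 − (1/3)·2 = 12.

12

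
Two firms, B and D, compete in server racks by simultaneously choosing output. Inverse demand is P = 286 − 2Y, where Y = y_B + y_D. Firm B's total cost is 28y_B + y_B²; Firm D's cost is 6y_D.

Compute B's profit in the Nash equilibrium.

1670.88

Firm B's profit: π = y_B(286 − 2(y_B + y_D)) − 28y_B − y_B².
∂π/∂y_B = 258 − 6y_B − 2y_D = 0, so y_B = 43 − (1/3)y_D.
For D: ∂π/∂y_D = 280 − 4y_D − 2y_B = 0 ⇒ y_D = 70 − 0.5y_B.
Solving the two reaction functions simultaneously: (1 − (−1/3)(−0.5))y_B = 43 − (1/3)·70, so (5/6)y_B = 59/3 and y_B = 23.6.
Then y_D = 70 − 0.5·23.6 = 58.2.
Price P = 286 − 2·81.8 = 122.4.
B's profit: (122.4 − 28)·23.6 − (23.6)² = 1670.88.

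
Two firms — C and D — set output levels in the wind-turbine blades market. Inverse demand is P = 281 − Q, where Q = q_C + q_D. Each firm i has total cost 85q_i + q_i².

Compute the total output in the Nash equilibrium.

78.4

Firm C's profit: π = q_C(281 − (q_C + q_D)) − 85q_C − q_C².
∂π/∂q_C = 196 − 4q_C − q_D = 0, so q_C = 49 − 0.25q_D.
The game is symmetric, so in equilibrium q_D = q_C: the reaction function gives 1.25q_C = 49, hence q_C = 39.2.
Total output: 39.2 + 39.2 = 78.4.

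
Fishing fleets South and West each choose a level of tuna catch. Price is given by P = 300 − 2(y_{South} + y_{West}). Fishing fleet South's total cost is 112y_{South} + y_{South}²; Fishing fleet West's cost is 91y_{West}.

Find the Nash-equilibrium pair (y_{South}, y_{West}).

16.7, 43.9

Fishing fleet South's profit: π = y_{South}(300 − 2(y_{South} + y_{West})) − 112y_{South} − y_{South}².
∂π/∂y_{South} = 188 − 6y_{South} − 2y_{West} = 0, so y_{South} = 94/3 − (1/3)y_{West}.
For West: ∂π/∂y_{West} = 209 − 4y_{West} − 2y_{South} = 0 ⇒ y_{West} = 52.25 − 0.5y_{South}.
Solving the two reaction functions simultaneously: (1 − (−1/3)(−0.5))y_{South} = 94/3 − (1/3)·52.25, so (5/6)y_{South} = 167/12 and y_{South} = 16.7.
Then y_{West} = 52.25 − 0.5·16.7 = 43.9.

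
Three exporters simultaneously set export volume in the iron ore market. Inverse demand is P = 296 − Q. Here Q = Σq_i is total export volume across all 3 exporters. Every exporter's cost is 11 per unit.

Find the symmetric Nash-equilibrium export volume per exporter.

A representative exporter's profit is π_i = q_i(296 − Q) − 11q_i, with Q = q_i + Σ_{j≠i} q_j.
First-order condition: 285 − 2q_i − Σ_{j≠i} q_j = 0.
With identical exporters, set every q_j = q: then 285 − 2q − 2q = 0, i.e. q = 285/4 = 71.25.

71.25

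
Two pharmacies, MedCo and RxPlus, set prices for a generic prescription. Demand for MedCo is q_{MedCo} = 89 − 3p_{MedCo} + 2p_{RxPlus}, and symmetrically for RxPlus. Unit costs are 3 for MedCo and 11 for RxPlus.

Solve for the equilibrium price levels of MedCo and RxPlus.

MedCo's profit: π = (p_{MedCo} − 3)(89 − 3p_{MedCo} + 2p_{RxPlus}).
∂π/∂p_{MedCo} = 98 − 6p_{MedCo} + 2p_{RxPlus} = 0 ⇒ p_{MedCo} = 49/3 + (1/3)p_{RxPlus}.
Similarly p_{RxPlus} = 61/3 + (1/3)p_{MedCo}.
Plugging p_{RxPlus} into MedCo's best response: p_{MedCo} = 49/3 + (1/3)(61/3 + (1/3)p_{MedCo}) ⇒ (8/9)p_{MedCo} = 208/9, so p_{MedCo} = 26.
Then p_{RxPlus} = 61/3 + (1/3)·26 = 29.

26, 29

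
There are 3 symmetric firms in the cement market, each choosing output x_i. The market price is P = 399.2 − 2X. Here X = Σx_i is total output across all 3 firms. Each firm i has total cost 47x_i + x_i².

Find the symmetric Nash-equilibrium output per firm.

35.22

A representative firm's profit is π_i = x_i(399.2 − 2X) − 47x_i − x_i², with X = x_i + Σ_{j≠i} x_j.
First-order condition: 352.2 − 6x_i − 2Σ_{j≠i} x_j = 0.
With identical firms, set every x_j = x: then 352.2 − 6x − 4x = 0, i.e. x = 352.2/10 = 35.22.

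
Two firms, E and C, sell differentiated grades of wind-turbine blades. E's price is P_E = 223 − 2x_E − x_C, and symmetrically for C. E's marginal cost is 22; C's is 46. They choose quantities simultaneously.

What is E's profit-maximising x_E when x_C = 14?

46.75

Firm E's profit: π = x_E(223 − 2x_E − x_C) − 22x_E.
∂π/∂x_E = 201 − 4x_E − x_C = 0 ⇒ x_E = 50.25 − 0.25x_C.
At x_C = 14: x_E = 50.25 − 0.25·14 = 46.75.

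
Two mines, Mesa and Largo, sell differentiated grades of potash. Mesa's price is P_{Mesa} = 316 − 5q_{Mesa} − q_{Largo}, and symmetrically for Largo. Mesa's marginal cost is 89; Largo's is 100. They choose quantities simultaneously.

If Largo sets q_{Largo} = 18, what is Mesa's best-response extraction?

Mine Mesa's profit: π = q_{Mesa}(316 − 5q_{Mesa} − q_{Largo}) − 89q_{Mesa}.
∂π/∂q_{Mesa} = 227 − 10q_{Mesa} − q_{Largo} = 0 ⇒ q_{Mesa} = 22.7 − 0.1q_{Largo}.
At q_{Largo} = 18: q_{Mesa} = 22.7 − 0.1·18 = 20.9.

20.9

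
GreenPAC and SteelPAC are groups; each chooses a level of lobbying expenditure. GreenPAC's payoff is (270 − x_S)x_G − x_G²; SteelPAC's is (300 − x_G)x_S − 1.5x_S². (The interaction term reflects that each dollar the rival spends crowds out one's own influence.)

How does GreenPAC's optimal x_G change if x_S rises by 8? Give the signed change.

-4

Expanding GreenPAC's payoff: 270x_G − x_Sx_G − x_G².
∂π/∂x_G = 270 − x_S − 2x_G = 0, so x_G = 135 − 0.5x_S.
The reaction-function slope is −0.5, so an 8-unit rise in x_S moves x_G by −0.5 × 8 = −4. GreenPAC's best response falls — the actions are strategic substitutes.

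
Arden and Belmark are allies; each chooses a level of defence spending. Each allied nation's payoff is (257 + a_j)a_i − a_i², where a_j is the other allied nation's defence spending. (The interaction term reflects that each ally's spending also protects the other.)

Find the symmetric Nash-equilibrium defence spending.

257

Arden's payoff is (257 + a_B)a_A − a_A².
∂π/∂a_A = 257 + a_B − 2a_A = 0, so a_A = 128.5 + 0.5a_B.
By symmetry a_B = a_A; substituting into the reaction function, 0.5a_A = 128.5 and a_A = 257.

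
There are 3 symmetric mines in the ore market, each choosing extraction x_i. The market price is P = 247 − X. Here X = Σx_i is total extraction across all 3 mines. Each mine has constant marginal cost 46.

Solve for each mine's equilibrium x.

50.25

A representative mine's profit is π_i = x_i(247 − X) − 46x_i, with X = x_i + Σ_{j≠i} x_j.
First-order condition: 201 − 2x_i − Σ_{j≠i} x_j = 0.
With identical mines, set every x_j = x: then 201 − 2x − 2x = 0, i.e. x = 201/4 = 50.25.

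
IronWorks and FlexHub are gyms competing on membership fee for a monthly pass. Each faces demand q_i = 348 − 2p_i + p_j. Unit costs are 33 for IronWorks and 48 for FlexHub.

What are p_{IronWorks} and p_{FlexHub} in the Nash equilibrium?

IronWorks's profit: π = (p_{IronWorks} − 33)(348 − 2p_{IronWorks} + p_{FlexHub}).
∂π/∂p_{IronWorks} = 414 − 4p_{IronWorks} + p_{FlexHub} = 0 ⇒ p_{IronWorks} = 103.5 + 0.25p_{FlexHub}.
Similarly p_{FlexHub} = 111 + 0.25p_{IronWorks}.
Plugging p_{FlexHub} into IronWorks's best response: p_{IronWorks} = 103.5 + 0.25(111 + 0.25p_{IronWorks}) ⇒ 0.9375p_{IronWorks} = 131.25, so p_{IronWorks} = 140.
Then p_{FlexHub} = 111 + 0.25·140 = 146.

140, 146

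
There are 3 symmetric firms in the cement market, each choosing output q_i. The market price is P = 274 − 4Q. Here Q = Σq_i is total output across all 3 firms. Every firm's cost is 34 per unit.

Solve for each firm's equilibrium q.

A representative firm's profit is π_i = q_i(274 − 4Q) − 34q_i, with Q = q_i + Σ_{j≠i} q_j.
First-order condition: 240 − 8q_i − 4Σ_{j≠i} q_j = 0.
In a symmetric equilibrium every firm chooses the same q, so Σ_{j≠i} q_j = 2q. The condition becomes 240 − 16q = 0, giving q = 240/16 = 15.

15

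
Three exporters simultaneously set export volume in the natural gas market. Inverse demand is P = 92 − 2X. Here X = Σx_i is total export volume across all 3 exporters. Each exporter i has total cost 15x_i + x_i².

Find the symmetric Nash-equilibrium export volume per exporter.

A representative exporter's profit is π_i = x_i(92 − 2X) − 15x_i − x_i², with X = x_i + Σ_{j≠i} x_j.
First-order condition: 77 − 6x_i − 2Σ_{j≠i} x_j = 0.
With identical exporters, set every x_j = x: then 77 − 6x − 4x = 0, i.e. x = 77/10 = 7.7.

7.7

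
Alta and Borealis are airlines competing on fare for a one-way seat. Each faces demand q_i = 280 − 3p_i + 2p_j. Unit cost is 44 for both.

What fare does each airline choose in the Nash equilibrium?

103

Alta's profit: π = (p_{Alta} − 44)(280 − 3p_{Alta} + 2p_{Borealis}).
∂π/∂p_{Alta} = 412 − 6p_{Alta} + 2p_{Borealis} = 0 ⇒ p_{Alta} = 206/3 + (1/3)p_{Borealis}.
The game is symmetric, so in equilibrium p_{Borealis} = p_{Alta}: the reaction function gives (2/3)p_{Alta} = 206/3, hence p_{Alta} = 103.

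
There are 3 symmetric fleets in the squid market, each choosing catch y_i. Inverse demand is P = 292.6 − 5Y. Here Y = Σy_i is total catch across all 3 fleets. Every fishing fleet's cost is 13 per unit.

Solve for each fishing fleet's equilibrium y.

13.98

A representative fishing fleet's profit is π_i = y_i(292.6 − 5Y) − 13y_i, with Y = y_i + Σ_{j≠i} y_j.
First-order condition: 279.6 − 10y_i − 5Σ_{j≠i} y_j = 0.
In a symmetric equilibrium every fishing fleet chooses the same y, so Σ_{j≠i} y_j = 2y. The condition becomes 279.6 − 20y = 0, giving y = 279.6/20 = 13.98.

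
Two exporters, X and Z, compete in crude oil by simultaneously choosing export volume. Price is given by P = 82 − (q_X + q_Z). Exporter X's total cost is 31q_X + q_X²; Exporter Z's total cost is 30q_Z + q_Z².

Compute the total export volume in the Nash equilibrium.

Exporter X's profit: π = q_X(82 − (q_X + q_Z)) − 31q_X − q_X².
∂π/∂q_X = 51 − 4q_X − q_Z = 0, so q_X = 12.75 − 0.25q_Z.
By the same steps for Z: q_Z = 13 − 0.25q_X.
Substituting the second reaction function into the first: q_X = 12.75 − 0.25(13 − 0.25q_X), which gives 0.9375q_X = 9.5 ⇒ q_X = 152/15.
Then q_Z = 13 − 0.25·(152/15) = 157/15.
Total export volume: 152/15 + 157/15 = 20.6.

20.6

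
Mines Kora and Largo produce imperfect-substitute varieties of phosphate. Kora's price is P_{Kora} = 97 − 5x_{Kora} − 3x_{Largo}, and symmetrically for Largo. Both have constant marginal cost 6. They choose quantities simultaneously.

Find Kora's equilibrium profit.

245

Mine Kora's profit: π = x_{Kora}(97 − 5x_{Kora} − 3x_{Largo}) − 6x_{Kora}.
∂π/∂x_{Kora} = 91 − 10x_{Kora} − 3x_{Largo} = 0 ⇒ x_{Kora} = 9.1 − 0.3x_{Largo}.
The game is symmetric, so in equilibrium x_{Largo} = x_{Kora}: the reaction function gives 1.3x_{Kora} = 9.1, hence x_{Kora} = 7.
P_{Kora} = 97 − 5·7 − 3·7 = 41.
Profit = (41 − 6)·7 = 245.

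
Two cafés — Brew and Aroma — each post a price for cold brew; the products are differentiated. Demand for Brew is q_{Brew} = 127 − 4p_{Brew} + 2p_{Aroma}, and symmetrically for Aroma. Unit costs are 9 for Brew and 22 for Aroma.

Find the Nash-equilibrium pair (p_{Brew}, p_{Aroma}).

28.9, 34.1

Brew's profit: π = (p_{Brew} − 9)(127 − 4p_{Brew} + 2p_{Aroma}).
∂π/∂p_{Brew} = 163 − 8p_{Brew} + 2p_{Aroma} = 0 ⇒ p_{Brew} = 20.375 + 0.25p_{Aroma}.
Similarly p_{Aroma} = 26.875 + 0.25p_{Brew}.
Substituting the second reaction function into the first: p_{Brew} = 20.375 + 0.25(26.875 + 0.25p_{Brew}), which gives 0.9375p_{Brew} = 867/32 ⇒ p_{Brew} = 28.9.
Then p_{Aroma} = 26.875 + 0.25·28.9 = 34.1.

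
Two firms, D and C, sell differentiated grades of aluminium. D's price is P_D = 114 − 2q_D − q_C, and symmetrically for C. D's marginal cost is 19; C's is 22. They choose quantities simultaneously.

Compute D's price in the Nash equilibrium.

57.4

Firm D's profit: π = q_D(114 − 2q_D − q_C) − 19q_D.
∂π/∂q_D = 95 − 4q_D − q_C = 0 ⇒ q_D = 23.75 − 0.25q_C.
Similarly q_C = 23 − 0.25q_D.
Substituting the second reaction function into the first: q_D = 23.75 − 0.25(23 − 0.25q_D), which gives 0.9375q_D = 18 ⇒ q_D = 19.2.
Then q_C = 23 − 0.25·19.2 = 18.2.
P_D = 114 − 2·19.2 − 18.2 = 57.4.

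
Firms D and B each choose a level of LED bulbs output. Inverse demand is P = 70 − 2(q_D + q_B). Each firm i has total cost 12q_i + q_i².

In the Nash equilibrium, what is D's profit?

157.6875

Firm D's profit: π = q_D(70 − 2(q_D + q_B)) − 12q_D − q_D².
∂π/∂q_D = 58 − 6q_D − 2q_B = 0, so q_D = 29/3 − (1/3)q_B.
The game is symmetric, so in equilibrium q_B = q_D: the reaction function gives (4/3)q_D = 29/3, hence q_D = 7.25.
Price P = 70 − 2·14.5 = 41.
D's profit: (41 − 12)·7.25 − (7.25)² = 157.6875.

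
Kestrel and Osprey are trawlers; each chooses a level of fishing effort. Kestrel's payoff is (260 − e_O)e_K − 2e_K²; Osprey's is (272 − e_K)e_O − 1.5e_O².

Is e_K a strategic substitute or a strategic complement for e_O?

Expanding Kestrel's payoff: 260e_K − e_Oe_K − 2e_K².
∂π/∂e_K = 260 − e_O − 4e_K = 0, so e_K = 65 − 0.25e_O.
The best-response slope de_K/de_O = −0.25 < 0: the reaction function is downward-sloping, so the choices are strategic substitutes.

strategic substitutes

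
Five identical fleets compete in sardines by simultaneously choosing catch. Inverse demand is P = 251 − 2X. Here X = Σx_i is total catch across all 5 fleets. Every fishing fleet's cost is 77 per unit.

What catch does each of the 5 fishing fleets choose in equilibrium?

14.5

A representative fishing fleet's profit is π_i = x_i(251 − 2X) − 77x_i, with X = x_i + Σ_{j≠i} x_j.
First-order condition: 174 − 4x_i − 2Σ_{j≠i} x_j = 0.
Imposing symmetry (x_j = x for all j) turns Σ_{j≠i} x_j into 4x, so 174 = 12x and x = 14.5.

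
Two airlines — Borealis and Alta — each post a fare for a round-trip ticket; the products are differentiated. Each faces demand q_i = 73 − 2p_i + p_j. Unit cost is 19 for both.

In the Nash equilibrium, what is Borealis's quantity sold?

Borealis's profit: π = (p_{Borealis} − 19)(73 − 2p_{Borealis} + p_{Alta}).
∂π/∂p_{Borealis} = 111 − 4p_{Borealis} + p_{Alta} = 0 ⇒ p_{Borealis} = 27.75 + 0.25p_{Alta}.
The game is symmetric, so in equilibrium p_{Alta} = p_{Borealis}: the reaction function gives 0.75p_{Borealis} = 27.75, hence p_{Borealis} = 37.
q_{Borealis} = 73 − 2·37 + 37 = 36.

36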